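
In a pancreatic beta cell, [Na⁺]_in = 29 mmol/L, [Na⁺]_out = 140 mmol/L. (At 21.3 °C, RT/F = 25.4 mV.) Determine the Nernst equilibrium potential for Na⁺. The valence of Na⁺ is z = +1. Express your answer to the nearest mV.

E = (25.4/z) · ln([Na⁺]_out/[Na⁺]_in) with z = +1.
= (25.4/1) · ln(140/29) = 25.40 · ln(4.828)
= 25.40 · (1.5743) = 39.99 mV

40 mV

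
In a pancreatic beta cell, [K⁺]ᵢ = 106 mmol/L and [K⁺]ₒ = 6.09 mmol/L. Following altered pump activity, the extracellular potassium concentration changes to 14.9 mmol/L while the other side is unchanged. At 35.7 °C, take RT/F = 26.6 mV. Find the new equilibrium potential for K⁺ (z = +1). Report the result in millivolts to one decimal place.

-52.2 mV

After the shift: [K⁺]_out = 14.9, [K⁺]_in = 106 mmol/L.
E_new = (26.6/1)·ln(14.9/106) = 26.60 · (-1.9621) = -52.19 mV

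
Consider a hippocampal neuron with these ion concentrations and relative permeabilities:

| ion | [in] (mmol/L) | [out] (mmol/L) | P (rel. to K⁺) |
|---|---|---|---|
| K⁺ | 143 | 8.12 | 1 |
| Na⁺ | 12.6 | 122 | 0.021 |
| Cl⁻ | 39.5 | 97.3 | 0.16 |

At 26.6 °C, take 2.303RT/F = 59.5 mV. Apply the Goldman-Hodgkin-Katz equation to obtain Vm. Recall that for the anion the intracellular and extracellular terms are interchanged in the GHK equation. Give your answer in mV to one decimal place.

-57.7 mV

Vm = 59.5 · log₁₀[(Σ P·[cation]ₒ + Σ P·[anion]ᵢ) / (Σ P·[cation]ᵢ + Σ P·[anion]ₒ)]
Numerator = 1×8.12 + 0.021×122 + 0.16×39.5 = 17
Denominator = 1×143 + 0.021×12.6 + 0.16×97.3 = 158.8
Vm = 59.5 · log₁₀(0.10704) = 59.5 × (-0.9704) = -57.74 mV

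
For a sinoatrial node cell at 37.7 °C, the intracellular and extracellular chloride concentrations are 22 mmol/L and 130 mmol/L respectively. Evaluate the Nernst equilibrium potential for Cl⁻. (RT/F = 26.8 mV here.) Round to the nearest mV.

E = (26.8/z) · ln([Cl⁻]_out/[Cl⁻]_in) with z = -1.
For an anion, dividing by z = -1 reverses the sign.
= (26.8/-1) · ln(130/22) = -26.80 · ln(5.909)
= -26.80 · (1.7765) = -47.61 mV

-48 mV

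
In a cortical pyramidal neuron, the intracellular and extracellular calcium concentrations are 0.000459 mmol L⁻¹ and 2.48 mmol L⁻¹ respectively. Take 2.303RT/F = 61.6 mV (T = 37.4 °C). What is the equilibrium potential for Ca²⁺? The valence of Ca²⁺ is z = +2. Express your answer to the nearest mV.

115 mV

E = (61.6/z) · log₁₀([Ca²⁺]_out/[Ca²⁺]_in) with z = +2.
= (61.6/2) · log₁₀(2.48/0.000459) = 30.80 · log₁₀(5403)
= 30.80 · (3.7326) = 114.97 mV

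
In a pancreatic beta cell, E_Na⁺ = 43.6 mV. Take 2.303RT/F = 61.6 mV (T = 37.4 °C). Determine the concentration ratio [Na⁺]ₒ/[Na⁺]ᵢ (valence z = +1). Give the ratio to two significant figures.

5.1

log₁₀([out]/[in]) = E·z/(61.6) = 43.6 × 1 / 61.6 = 0.7078
[out]/[in] = 10^(0.7078) = 5.103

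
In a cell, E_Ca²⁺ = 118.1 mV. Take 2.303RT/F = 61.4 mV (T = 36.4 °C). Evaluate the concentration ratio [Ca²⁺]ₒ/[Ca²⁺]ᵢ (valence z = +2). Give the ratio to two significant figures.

log₁₀([out]/[in]) = E·z/(61.4) = 118.1 × 2 / 61.4 = 3.8469
[out]/[in] = 10^(3.8469) = 7029

7000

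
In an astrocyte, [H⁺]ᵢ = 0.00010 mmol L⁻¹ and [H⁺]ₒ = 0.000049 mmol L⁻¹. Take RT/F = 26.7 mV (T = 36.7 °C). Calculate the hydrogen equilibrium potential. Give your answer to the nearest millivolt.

-19 mV

E = (26.7/z) · ln([H⁺]_out/[H⁺]_in) with z = +1.
= (26.7/1) · ln(0.000049/0.00010) = 26.70 · ln(0.49)
= 26.70 · (-0.7133) = -19.05 mV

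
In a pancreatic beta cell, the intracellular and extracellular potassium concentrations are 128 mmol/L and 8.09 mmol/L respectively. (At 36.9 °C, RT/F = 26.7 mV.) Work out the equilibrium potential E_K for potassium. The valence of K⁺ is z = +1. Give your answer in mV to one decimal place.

E = (26.7/z) · ln([K⁺]_out/[K⁺]_in) with z = +1.
= (26.7/1) · ln(8.09/128) = 26.70 · ln(0.0632)
= 26.70 · (-2.7614) = -73.73 mV

-73.7 mV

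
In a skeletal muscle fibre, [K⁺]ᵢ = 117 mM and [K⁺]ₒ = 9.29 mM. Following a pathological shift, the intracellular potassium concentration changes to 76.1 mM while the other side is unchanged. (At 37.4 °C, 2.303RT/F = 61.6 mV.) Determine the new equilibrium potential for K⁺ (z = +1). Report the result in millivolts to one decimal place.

-56.3 mV

After the shift: [K⁺]_out = 9.29, [K⁺]_in = 76.1 mM.
E_new = (61.6/1)·log₁₀(9.29/76.1) = 61.60 · (-0.9134) = -56.26 mV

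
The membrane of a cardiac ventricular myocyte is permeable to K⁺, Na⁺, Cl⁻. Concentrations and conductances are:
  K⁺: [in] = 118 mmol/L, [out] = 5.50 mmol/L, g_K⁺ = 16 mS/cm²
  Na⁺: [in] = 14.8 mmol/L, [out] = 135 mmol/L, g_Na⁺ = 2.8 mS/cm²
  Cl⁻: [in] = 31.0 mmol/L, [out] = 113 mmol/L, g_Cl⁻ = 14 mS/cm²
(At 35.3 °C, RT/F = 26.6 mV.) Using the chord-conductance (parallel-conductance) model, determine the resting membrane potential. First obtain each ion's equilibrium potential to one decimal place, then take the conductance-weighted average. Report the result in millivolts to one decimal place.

-49.5 mV

E_K⁺ = (26.6/1)·ln(5.50/118) = -81.6 mV
E_Na⁺ = (26.6/1)·ln(135/14.8) = 58.8 mV
E_Cl⁻ = (26.6/-1)·ln(113/31.0) = -34.4 mV
Vm = (Σ gᵢEᵢ)/(Σ gᵢ) = (16·-81.6 + 2.8·58.8 + 14·-34.4) / (16 + 2.8 + 14)
= -1622.56 / 32.8 = -49.47 mV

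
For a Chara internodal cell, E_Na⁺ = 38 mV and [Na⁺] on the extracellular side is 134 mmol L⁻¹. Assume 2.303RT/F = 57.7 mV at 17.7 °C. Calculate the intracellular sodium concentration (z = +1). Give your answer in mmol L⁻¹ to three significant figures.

29.4 mmol L⁻¹

Nernst: E = (57.7/1) · log₁₀([out]/[in]), so log₁₀([out]/[in]) = 38.0 × 1 / 57.7 = 0.6586.
[out]/[in] = 10^(0.6586) = 4.556.
[in] = 134 / 4.556 = 29.41 mmol L⁻¹.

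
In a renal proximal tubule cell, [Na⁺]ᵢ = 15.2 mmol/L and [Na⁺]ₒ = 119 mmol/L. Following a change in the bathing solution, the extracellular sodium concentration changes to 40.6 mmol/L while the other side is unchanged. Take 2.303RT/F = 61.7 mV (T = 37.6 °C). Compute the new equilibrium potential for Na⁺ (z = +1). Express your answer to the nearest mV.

After the shift: [Na⁺]_out = 40.6, [Na⁺]_in = 15.2 mmol/L.
E_new = (61.7/1)·log₁₀(40.6/15.2) = 61.70 · (0.4267) = 26.33 mV

26 mV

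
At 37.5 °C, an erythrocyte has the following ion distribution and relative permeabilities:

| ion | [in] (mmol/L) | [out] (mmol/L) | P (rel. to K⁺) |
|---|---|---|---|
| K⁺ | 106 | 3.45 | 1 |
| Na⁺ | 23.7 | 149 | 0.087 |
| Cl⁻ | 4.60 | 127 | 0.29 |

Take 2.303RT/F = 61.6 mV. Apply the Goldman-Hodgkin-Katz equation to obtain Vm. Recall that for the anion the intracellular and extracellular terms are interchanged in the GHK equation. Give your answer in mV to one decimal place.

Vm = 61.6 · log₁₀[(Σ P·[cation]ₒ + Σ P·[anion]ᵢ) / (Σ P·[cation]ᵢ + Σ P·[anion]ₒ)]
Numerator = 1×3.45 + 0.087×149 + 0.29×4.60 = 17.75
Denominator = 1×106 + 0.087×23.7 + 0.29×127 = 144.9
Vm = 61.6 · log₁₀(0.12248) = 61.6 × (-0.9119) = -56.17 mV

-56.2 mV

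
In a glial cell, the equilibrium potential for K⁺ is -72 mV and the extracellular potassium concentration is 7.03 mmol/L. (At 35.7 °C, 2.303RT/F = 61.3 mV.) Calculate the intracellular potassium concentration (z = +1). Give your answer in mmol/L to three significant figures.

105 mmol/L

Nernst: E = (61.3/1) · log₁₀([out]/[in]), so log₁₀([out]/[in]) = -72.0 × 1 / 61.3 = -1.1746.
[out]/[in] = 10^(-1.1746) = 0.0669.
[in] = 7.03 / 0.0669 = 105.1 mmol/L.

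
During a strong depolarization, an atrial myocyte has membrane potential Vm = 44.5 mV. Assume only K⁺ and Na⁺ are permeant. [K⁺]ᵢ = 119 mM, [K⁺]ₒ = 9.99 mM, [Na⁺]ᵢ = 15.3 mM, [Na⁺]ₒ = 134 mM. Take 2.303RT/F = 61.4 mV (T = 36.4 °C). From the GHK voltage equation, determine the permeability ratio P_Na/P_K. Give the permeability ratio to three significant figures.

Let α = P_Na/P_K. GHK: Vm = 61.4·log₁₀[(Kₒ + α·Naₒ)/(Kᵢ + α·Naᵢ)].
10^(Vm/61.4) = 10^(44.5/61.4) = 5.3059
So 5.3059·(Kᵢ + α·Naᵢ) = Kₒ + α·Naₒ → α = (5.3059·119.0 − 9.99) / (134.0 − 5.3059·15.3)
α = (631.4 − 9.99) / (134.0 − 81.18) = 621.4/52.82 = 11.76

11.8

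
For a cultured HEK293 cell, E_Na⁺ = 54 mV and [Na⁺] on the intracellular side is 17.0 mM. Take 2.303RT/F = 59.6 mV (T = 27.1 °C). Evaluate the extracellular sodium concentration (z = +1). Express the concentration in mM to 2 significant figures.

140 mM

Nernst: E = (59.6/1) · log₁₀([out]/[in]), so log₁₀([out]/[in]) = 54.0 × 1 / 59.6 = 0.9060.
[out]/[in] = 10^(0.9060) = 8.055.
[out] = 8.055 × 17.0 = 136.9 mM.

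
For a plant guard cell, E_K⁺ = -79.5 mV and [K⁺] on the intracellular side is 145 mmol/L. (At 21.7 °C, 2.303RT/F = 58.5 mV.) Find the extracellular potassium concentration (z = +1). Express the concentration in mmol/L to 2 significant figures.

Nernst: E = (58.5/1) · log₁₀([out]/[in]), so log₁₀([out]/[in]) = -79.5 × 1 / 58.5 = -1.3590.
[out]/[in] = 10^(-1.3590) = 0.04375.
[out] = 0.04375 × 145 = 6.344 mmol/L.

6.3 mmol/L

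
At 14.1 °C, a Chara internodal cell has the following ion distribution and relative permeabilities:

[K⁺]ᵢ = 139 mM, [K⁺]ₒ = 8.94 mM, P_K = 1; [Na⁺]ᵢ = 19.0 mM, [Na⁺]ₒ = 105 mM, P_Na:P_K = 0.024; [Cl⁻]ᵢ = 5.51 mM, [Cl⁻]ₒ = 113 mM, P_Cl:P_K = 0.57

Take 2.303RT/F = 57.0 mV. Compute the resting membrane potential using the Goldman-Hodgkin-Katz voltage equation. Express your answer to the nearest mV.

Vm = 57.0 · log₁₀[(Σ P·[cation]ₒ + Σ P·[anion]ᵢ) / (Σ P·[cation]ᵢ + Σ P·[anion]ₒ)]
Numerator = 1×8.94 + 0.024×105 + 0.57×5.51 = 14.6
Denominator = 1×139 + 0.024×19.0 + 0.57×113 = 203.9
Vm = 57.0 · log₁₀(0.071619) = 57.0 × (-1.1450) = -65.26 mV

-65 mV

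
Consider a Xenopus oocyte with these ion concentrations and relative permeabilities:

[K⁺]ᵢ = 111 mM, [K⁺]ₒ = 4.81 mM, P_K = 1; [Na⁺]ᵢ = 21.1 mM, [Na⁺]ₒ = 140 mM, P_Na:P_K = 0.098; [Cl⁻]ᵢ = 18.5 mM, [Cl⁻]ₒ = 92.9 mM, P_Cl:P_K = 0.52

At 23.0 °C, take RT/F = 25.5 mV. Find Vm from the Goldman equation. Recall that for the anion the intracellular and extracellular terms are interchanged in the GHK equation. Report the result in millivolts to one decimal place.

-44.5 mV

Vm = 25.5 · ln[(Σ P·[cation]ₒ + Σ P·[anion]ᵢ) / (Σ P·[cation]ᵢ + Σ P·[anion]ₒ)]
Numerator = 1×4.81 + 0.098×140 + 0.52×18.5 = 28.15
Denominator = 1×111 + 0.098×21.1 + 0.52×92.9 = 161.4
Vm = 25.5 · ln(0.17444) = 25.5 × (-1.7462) = -44.53 mV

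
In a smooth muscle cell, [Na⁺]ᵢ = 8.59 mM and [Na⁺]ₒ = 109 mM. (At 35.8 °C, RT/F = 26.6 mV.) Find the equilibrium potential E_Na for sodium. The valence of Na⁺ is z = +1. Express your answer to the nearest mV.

68 mV

E = (26.6/z) · ln([Na⁺]_out/[Na⁺]_in) with z = +1.
= (26.6/1) · ln(109/8.59) = 26.60 · ln(12.69)
= 26.60 · (2.5407) = 67.58 mV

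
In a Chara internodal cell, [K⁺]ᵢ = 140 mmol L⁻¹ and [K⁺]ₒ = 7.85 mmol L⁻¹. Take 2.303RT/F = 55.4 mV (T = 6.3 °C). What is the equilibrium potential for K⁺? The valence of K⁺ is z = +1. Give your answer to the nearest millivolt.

-69 mV

E = (55.4/z) · log₁₀([K⁺]_out/[K⁺]_in) with z = +1.
= (55.4/1) · log₁₀(7.85/140) = 55.40 · log₁₀(0.05607)
= 55.40 · (-1.2513) = -69.32 mV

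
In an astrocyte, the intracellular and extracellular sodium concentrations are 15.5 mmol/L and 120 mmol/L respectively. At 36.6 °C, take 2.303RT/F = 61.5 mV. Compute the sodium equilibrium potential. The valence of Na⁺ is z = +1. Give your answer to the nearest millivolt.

55 mV

E = (61.5/z) · log₁₀([Na⁺]_out/[Na⁺]_in) with z = +1.
= (61.5/1) · log₁₀(120/15.5) = 61.50 · log₁₀(7.742)
= 61.50 · (0.8888) = 54.66 mV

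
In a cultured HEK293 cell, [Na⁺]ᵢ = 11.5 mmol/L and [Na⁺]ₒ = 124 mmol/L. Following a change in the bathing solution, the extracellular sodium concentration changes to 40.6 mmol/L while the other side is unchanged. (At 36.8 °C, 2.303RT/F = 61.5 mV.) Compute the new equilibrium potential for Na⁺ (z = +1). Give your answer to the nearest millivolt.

34 mV

After the shift: [Na⁺]_out = 40.6, [Na⁺]_in = 11.5 mmol/L.
E_new = (61.5/1)·log₁₀(40.6/11.5) = 61.50 · (0.5478) = 33.69 mV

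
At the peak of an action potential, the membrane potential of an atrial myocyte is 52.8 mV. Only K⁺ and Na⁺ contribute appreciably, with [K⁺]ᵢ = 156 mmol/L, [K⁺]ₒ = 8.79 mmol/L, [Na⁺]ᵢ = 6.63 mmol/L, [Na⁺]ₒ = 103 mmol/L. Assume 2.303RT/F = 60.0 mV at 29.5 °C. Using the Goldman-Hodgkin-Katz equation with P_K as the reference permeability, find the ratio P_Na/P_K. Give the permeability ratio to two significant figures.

22

Let α = P_Na/P_K. GHK: Vm = 60.0·log₁₀[(Kₒ + α·Naₒ)/(Kᵢ + α·Naᵢ)].
10^(Vm/60.0) = 10^(52.8/60.0) = 7.5858
So 7.5858·(Kᵢ + α·Naᵢ) = Kₒ + α·Naₒ → α = (7.5858·156.0 − 8.79) / (103.0 − 7.5858·6.63)
α = (1183 − 8.79) / (103.0 − 50.29) = 1175/52.71 = 22.29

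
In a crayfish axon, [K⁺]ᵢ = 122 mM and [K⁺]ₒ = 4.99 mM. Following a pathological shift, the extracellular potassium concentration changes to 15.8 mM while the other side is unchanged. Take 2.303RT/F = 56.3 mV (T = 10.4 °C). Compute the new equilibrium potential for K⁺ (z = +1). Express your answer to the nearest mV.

-50 mV

After the shift: [K⁺]_out = 15.8, [K⁺]_in = 122 mM.
E_new = (56.3/1)·log₁₀(15.8/122) = 56.30 · (-0.8877) = -49.98 mV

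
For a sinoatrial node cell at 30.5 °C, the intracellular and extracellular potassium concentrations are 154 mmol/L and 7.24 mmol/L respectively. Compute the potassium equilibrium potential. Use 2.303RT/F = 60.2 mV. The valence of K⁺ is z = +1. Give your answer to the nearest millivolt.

-80 mV

E = (60.2/z) · log₁₀([K⁺]_out/[K⁺]_in) with z = +1.
= (60.2/1) · log₁₀(7.24/154) = 60.20 · log₁₀(0.04701)
= 60.20 · (-1.3278) = -79.93 mV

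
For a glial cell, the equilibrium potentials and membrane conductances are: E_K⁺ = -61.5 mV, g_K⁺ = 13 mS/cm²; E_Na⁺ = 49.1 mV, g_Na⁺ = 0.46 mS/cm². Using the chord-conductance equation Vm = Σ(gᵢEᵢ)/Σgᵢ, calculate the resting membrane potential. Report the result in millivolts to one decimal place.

Σ gᵢEᵢ = 13·(-61.5) + 0.46·(49.1) = -776.91
Σ gᵢ = 13 + 0.46 = 13.46
Vm = -776.91 / 13.46 = -57.72 mV

-57.7 mV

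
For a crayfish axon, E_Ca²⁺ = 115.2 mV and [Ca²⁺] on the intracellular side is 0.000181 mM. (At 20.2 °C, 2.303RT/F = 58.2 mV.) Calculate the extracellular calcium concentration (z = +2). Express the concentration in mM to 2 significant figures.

1.6 mM

Nernst: E = (58.2/2) · log₁₀([out]/[in]), so log₁₀([out]/[in]) = 115.2 × 2 / 58.2 = 3.9588.
[out]/[in] = 10^(3.9588) = 9094.
[out] = 9094 × 0.000181 = 1.646 mM.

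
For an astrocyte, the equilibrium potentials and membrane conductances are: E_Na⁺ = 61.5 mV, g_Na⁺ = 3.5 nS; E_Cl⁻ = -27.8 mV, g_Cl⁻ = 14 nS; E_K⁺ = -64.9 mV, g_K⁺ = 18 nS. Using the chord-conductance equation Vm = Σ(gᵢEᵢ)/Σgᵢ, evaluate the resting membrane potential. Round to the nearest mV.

Σ gᵢEᵢ = 3.5·(61.5) + 14·(-27.8) + 18·(-64.9) = -1342.15
Σ gᵢ = 3.5 + 14 + 18 = 35.5
Vm = -1342.15 / 35.5 = -37.81 mV

-38 mV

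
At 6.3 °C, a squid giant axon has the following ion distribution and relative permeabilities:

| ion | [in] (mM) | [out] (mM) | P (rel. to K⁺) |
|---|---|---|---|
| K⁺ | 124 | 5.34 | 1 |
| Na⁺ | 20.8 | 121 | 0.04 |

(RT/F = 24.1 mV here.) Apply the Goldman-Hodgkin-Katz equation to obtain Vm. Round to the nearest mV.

Vm = 24.1 · ln[(Σ P·[cation]ₒ + Σ P·[anion]ᵢ) / (Σ P·[cation]ᵢ + Σ P·[anion]ₒ)]
Numerator = 1×5.34 + 0.04×121 = 10.18
Denominator = 1×124 + 0.04×20.8 = 124.8
Vm = 24.1 · ln(0.08155) = 24.1 × (-2.5065) = -60.41 mV

-60 mV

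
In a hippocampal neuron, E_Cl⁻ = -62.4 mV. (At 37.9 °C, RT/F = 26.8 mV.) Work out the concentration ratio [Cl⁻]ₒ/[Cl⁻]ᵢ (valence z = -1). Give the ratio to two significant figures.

10

ln([out]/[in]) = E·z/(26.8) = -62.4 × -1 / 26.8 = 2.3284
[out]/[in] = e^(2.3284) = 10.26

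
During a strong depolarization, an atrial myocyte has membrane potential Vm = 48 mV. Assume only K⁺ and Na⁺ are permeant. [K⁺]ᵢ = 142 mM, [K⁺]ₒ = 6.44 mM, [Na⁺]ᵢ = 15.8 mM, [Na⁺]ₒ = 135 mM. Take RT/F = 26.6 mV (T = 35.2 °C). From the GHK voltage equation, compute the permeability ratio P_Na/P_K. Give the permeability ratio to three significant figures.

Let α = P_Na/P_K. GHK: Vm = 26.6·ln[(Kₒ + α·Naₒ)/(Kᵢ + α·Naᵢ)].
e^(Vm/26.6) = e^(48.0/26.6) = 6.077
So 6.077·(Kᵢ + α·Naᵢ) = Kₒ + α·Naₒ → α = (6.077·142.0 − 6.44) / (135.0 − 6.077·15.8)
α = (862.9 − 6.44) / (135.0 − 96.02) = 856.5/38.98 = 21.97

22.0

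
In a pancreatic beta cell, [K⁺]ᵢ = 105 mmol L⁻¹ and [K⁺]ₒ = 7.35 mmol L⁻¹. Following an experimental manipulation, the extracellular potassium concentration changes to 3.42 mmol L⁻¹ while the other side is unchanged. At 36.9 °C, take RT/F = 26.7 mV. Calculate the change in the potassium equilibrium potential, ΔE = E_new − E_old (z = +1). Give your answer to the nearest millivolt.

-20 mV

E_old = (26.7/1)·ln(7.35/105) = -71.00 mV
E_new = (26.7/1)·ln(3.42/105) = -91.43 mV
ΔE = -91.43 − (-71.00) = -20.43 mV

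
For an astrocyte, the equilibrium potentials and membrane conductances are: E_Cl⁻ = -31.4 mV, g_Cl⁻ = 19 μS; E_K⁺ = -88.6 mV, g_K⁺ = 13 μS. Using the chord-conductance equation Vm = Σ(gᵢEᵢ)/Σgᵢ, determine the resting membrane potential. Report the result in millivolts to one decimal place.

Σ gᵢEᵢ = 19·(-31.4) + 13·(-88.6) = -1748.40
Σ gᵢ = 19 + 13 = 32
Vm = -1748.40 / 32 = -54.64 mV

-54.6 mV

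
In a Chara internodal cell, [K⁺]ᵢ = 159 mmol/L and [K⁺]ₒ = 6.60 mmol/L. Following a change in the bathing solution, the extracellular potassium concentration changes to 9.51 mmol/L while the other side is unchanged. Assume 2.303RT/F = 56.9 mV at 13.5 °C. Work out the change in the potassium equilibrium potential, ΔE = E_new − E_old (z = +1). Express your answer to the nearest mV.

9 mV

E_old = (56.9/1)·log₁₀(6.60/159) = -78.63 mV
E_new = (56.9/1)·log₁₀(9.51/159) = -69.60 mV
ΔE = -69.60 − (-78.63) = 9.03 mV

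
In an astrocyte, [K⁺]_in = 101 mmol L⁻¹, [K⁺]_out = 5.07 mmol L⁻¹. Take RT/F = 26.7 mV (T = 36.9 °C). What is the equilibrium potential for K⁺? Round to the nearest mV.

-80 mV

E = (26.7/z) · ln([K⁺]_out/[K⁺]_in) with z = +1.
= (26.7/1) · ln(5.07/101) = 26.70 · ln(0.0502)
= 26.70 · (-2.9918) = -79.88 mV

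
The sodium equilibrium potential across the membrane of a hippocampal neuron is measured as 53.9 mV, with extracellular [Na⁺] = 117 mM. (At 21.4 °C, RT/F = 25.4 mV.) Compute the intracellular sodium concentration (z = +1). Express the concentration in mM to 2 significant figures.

14 mM

Nernst: E = (25.4/1) · ln([out]/[in]), so ln([out]/[in]) = 53.9 × 1 / 25.4 = 2.1220.
[out]/[in] = e^(2.1220) = 8.348.
[in] = 117 / 8.348 = 14.01 mM.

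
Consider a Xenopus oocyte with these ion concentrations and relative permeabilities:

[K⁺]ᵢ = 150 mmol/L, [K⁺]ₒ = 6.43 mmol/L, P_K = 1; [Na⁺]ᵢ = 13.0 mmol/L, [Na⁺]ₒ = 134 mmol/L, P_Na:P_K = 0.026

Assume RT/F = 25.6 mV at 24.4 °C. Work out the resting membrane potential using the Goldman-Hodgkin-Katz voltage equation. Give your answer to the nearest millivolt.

-70 mV

Vm = 25.6 · ln[(Σ P·[cation]ₒ + Σ P·[anion]ᵢ) / (Σ P·[cation]ᵢ + Σ P·[anion]ₒ)]
Numerator = 1×6.43 + 0.026×134 = 9.914
Denominator = 1×150 + 0.026×13.0 = 150.3
Vm = 25.6 · ln(0.065945) = 25.6 × (-2.7189) = -69.60 mV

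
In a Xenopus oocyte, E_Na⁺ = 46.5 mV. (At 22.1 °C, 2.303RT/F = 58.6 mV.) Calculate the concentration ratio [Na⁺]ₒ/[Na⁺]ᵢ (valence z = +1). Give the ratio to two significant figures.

log₁₀([out]/[in]) = E·z/(58.6) = 46.5 × 1 / 58.6 = 0.7935
[out]/[in] = 10^(0.7935) = 6.216

6.2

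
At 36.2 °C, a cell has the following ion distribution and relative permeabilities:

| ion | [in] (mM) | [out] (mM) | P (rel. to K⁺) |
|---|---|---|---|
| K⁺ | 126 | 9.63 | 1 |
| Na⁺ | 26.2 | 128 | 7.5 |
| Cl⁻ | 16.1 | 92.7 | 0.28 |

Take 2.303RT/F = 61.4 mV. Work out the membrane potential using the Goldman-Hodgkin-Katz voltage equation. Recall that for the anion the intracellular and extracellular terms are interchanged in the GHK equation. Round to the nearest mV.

27 mV

Vm = 61.4 · log₁₀[(Σ P·[cation]ₒ + Σ P·[anion]ᵢ) / (Σ P·[cation]ᵢ + Σ P·[anion]ₒ)]
Numerator = 1×9.63 + 7.5×128 + 0.28×16.1 = 974.1
Denominator = 1×126 + 7.5×26.2 + 0.28×92.7 = 348.5
Vm = 61.4 · log₁₀(2.7956) = 61.4 × (0.4465) = 27.41 mV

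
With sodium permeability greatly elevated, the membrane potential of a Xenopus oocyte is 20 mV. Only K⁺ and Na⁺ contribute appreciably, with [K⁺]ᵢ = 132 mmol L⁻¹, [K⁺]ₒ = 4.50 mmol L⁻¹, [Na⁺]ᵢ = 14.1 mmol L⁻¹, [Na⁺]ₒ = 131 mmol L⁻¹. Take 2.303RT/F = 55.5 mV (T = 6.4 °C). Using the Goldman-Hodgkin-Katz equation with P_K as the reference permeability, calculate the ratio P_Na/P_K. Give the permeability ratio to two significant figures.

3.0

Let α = P_Na/P_K. GHK: Vm = 55.5·log₁₀[(Kₒ + α·Naₒ)/(Kᵢ + α·Naᵢ)].
10^(Vm/55.5) = 10^(20.0/55.5) = 2.2928
So 2.2928·(Kᵢ + α·Naᵢ) = Kₒ + α·Naₒ → α = (2.2928·132.0 − 4.5) / (131.0 − 2.2928·14.1)
α = (302.6 − 4.5) / (131.0 − 32.33) = 298.1/98.67 = 3.022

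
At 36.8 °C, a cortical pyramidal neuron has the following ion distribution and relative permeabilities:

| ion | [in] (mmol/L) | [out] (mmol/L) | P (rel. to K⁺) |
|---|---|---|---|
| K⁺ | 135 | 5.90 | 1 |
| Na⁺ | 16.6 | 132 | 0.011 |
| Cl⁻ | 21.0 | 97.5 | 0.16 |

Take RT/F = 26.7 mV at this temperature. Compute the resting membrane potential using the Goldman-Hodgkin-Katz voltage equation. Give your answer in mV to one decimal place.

Vm = 26.7 · ln[(Σ P·[cation]ₒ + Σ P·[anion]ᵢ) / (Σ P·[cation]ᵢ + Σ P·[anion]ₒ)]
Numerator = 1×5.90 + 0.011×132 + 0.16×21.0 = 10.71
Denominator = 1×135 + 0.011×16.6 + 0.16×97.5 = 150.8
Vm = 26.7 · ln(0.071043) = 26.7 × (-2.6445) = -70.61 mV

-70.6 mV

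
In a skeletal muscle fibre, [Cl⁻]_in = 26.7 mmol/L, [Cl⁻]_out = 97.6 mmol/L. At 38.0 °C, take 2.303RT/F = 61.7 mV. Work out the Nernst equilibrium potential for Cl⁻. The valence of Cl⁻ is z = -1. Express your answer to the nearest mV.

E = (61.7/z) · log₁₀([Cl⁻]_out/[Cl⁻]_in) with z = -1.
For an anion, dividing by z = -1 reverses the sign.
= (61.7/-1) · log₁₀(97.6/26.7) = -61.70 · log₁₀(3.655)
= -61.70 · (0.5629) = -34.73 mV

-35 mV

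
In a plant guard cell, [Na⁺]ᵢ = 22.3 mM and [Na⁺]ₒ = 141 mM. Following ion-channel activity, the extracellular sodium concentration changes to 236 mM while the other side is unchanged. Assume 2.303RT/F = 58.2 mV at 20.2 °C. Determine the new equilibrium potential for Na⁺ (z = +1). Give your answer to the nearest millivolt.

After the shift: [Na⁺]_out = 236, [Na⁺]_in = 22.3 mM.
E_new = (58.2/1)·log₁₀(236/22.3) = 58.20 · (1.0246) = 59.63 mV

60 mV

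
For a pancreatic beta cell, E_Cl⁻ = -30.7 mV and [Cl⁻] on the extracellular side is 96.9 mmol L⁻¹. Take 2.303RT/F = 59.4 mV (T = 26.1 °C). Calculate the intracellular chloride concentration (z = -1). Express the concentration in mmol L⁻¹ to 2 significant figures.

Nernst: E = (59.4/-1) · log₁₀([out]/[in]), so log₁₀([out]/[in]) = -30.7 × -1 / 59.4 = 0.5168.
[out]/[in] = 10^(0.5168) = 3.287.
[in] = 96.9 / 3.287 = 29.48 mmol L⁻¹.

29 mmol L⁻¹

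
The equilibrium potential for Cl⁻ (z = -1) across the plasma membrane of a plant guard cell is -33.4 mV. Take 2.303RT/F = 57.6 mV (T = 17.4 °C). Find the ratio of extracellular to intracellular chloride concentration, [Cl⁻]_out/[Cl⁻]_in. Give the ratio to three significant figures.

3.80

log₁₀([out]/[in]) = E·z/(57.6) = -33.4 × -1 / 57.6 = 0.5799
[out]/[in] = 10^(0.5799) = 3.801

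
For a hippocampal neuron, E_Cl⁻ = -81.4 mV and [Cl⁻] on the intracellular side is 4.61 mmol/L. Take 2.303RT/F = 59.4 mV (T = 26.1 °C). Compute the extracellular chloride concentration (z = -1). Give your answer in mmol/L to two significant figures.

Nernst: E = (59.4/-1) · log₁₀([out]/[in]), so log₁₀([out]/[in]) = -81.4 × -1 / 59.4 = 1.3704.
[out]/[in] = 10^(1.3704) = 23.46.
[out] = 23.46 × 4.61 = 108.2 mmol/L.

110 mmol/L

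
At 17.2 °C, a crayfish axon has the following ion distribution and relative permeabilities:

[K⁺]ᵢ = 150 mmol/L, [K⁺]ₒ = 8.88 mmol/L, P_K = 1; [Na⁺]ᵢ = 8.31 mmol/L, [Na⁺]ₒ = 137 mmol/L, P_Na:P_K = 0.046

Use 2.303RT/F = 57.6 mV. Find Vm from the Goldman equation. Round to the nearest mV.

Vm = 57.6 · log₁₀[(Σ P·[cation]ₒ + Σ P·[anion]ᵢ) / (Σ P·[cation]ᵢ + Σ P·[anion]ₒ)]
Numerator = 1×8.88 + 0.046×137 = 15.18
Denominator = 1×150 + 0.046×8.31 = 150.4
Vm = 57.6 · log₁₀(0.10096) = 57.6 × (-0.9959) = -57.36 mV

-57 mV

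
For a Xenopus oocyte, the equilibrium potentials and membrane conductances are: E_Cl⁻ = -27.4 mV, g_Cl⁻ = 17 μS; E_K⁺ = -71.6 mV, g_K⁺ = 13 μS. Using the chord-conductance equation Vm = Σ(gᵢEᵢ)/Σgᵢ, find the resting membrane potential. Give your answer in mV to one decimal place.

Σ gᵢEᵢ = 17·(-27.4) + 13·(-71.6) = -1396.60
Σ gᵢ = 17 + 13 = 30
Vm = -1396.60 / 30 = -46.55 mV

-46.6 mV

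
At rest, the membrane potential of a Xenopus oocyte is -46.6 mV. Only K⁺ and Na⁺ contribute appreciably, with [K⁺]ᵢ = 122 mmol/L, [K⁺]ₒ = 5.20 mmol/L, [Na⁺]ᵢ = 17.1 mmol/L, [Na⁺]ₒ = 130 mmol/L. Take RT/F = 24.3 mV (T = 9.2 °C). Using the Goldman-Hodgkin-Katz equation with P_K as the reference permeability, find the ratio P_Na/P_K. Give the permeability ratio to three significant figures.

0.0998

Let α = P_Na/P_K. GHK: Vm = 24.3·ln[(Kₒ + α·Naₒ)/(Kᵢ + α·Naᵢ)].
e^(Vm/24.3) = e^(-46.6/24.3) = 0.14695
So 0.14695·(Kᵢ + α·Naᵢ) = Kₒ + α·Naₒ → α = (0.14695·122.0 − 5.2) / (130.0 − 0.14695·17.1)
α = (17.93 − 5.2) / (130.0 − 2.513) = 12.73/127.5 = 0.09983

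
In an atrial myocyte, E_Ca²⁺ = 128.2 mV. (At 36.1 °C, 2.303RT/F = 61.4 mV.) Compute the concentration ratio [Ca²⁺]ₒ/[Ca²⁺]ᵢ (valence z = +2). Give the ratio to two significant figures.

log₁₀([out]/[in]) = E·z/(61.4) = 128.2 × 2 / 61.4 = 4.1759
[out]/[in] = 10^(4.1759) = 1.499e+04

15000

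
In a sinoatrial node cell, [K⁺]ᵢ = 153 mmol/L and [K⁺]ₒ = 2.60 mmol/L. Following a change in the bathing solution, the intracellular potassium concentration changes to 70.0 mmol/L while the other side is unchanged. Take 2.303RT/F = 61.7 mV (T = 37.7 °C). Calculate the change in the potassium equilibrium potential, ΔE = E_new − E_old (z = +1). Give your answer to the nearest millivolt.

21 mV

E_old = (61.7/1)·log₁₀(2.60/153) = -109.19 mV
E_new = (61.7/1)·log₁₀(2.60/70.0) = -88.24 mV
ΔE = -88.24 − (-109.19) = 20.95 mV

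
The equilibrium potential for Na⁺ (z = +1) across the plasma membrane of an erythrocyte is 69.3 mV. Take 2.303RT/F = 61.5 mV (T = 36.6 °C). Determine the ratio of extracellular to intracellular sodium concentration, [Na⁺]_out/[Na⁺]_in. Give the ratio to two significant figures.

13

log₁₀([out]/[in]) = E·z/(61.5) = 69.3 × 1 / 61.5 = 1.1268
[out]/[in] = 10^(1.1268) = 13.39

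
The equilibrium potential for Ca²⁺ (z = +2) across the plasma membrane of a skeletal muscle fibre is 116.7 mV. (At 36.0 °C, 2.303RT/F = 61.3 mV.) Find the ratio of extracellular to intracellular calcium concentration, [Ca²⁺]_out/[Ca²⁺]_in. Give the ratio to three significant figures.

log₁₀([out]/[in]) = E·z/(61.3) = 116.7 × 2 / 61.3 = 3.8075
[out]/[in] = 10^(3.8075) = 6420

6420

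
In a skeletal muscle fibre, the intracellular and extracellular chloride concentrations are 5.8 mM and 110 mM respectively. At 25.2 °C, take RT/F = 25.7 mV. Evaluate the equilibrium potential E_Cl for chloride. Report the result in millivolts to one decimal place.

E = (25.7/z) · ln([Cl⁻]_out/[Cl⁻]_in) with z = -1.
For an anion, dividing by z = -1 reverses the sign.
= (25.7/-1) · ln(110/5.8) = -25.70 · ln(18.97)
= -25.70 · (2.9426) = -75.63 mV

-75.6 mV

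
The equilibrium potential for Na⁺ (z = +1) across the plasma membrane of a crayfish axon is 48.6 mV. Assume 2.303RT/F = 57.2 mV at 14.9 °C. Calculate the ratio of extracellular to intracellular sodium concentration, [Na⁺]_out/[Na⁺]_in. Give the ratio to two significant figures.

7.1

log₁₀([out]/[in]) = E·z/(57.2) = 48.6 × 1 / 57.2 = 0.8497
[out]/[in] = 10^(0.8497) = 7.074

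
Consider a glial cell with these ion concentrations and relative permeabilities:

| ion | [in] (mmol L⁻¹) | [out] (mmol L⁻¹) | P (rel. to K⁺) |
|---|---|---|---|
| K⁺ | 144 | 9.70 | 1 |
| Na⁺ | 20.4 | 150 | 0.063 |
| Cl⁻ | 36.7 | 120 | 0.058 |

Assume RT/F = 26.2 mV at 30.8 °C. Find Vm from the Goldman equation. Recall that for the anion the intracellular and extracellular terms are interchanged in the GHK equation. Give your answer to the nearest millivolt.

Vm = 26.2 · ln[(Σ P·[cation]ₒ + Σ P·[anion]ᵢ) / (Σ P·[cation]ᵢ + Σ P·[anion]ₒ)]
Numerator = 1×9.70 + 0.063×150 + 0.058×36.7 = 21.28
Denominator = 1×144 + 0.063×20.4 + 0.058×120 = 152.2
Vm = 26.2 · ln(0.13977) = 26.2 × (-1.9678) = -51.56 mV

-52 mV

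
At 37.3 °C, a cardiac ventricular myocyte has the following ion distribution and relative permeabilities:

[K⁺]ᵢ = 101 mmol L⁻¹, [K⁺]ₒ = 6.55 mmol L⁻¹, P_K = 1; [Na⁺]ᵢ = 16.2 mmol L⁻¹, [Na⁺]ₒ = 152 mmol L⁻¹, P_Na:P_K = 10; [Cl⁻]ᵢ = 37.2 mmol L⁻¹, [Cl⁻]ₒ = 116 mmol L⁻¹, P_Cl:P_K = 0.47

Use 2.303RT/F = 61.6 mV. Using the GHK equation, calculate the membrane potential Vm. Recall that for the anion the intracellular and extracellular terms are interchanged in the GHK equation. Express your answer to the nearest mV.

42 mV

Vm = 61.6 · log₁₀[(Σ P·[cation]ₒ + Σ P·[anion]ᵢ) / (Σ P·[cation]ᵢ + Σ P·[anion]ₒ)]
Numerator = 1×6.55 + 10×152 + 0.47×37.2 = 1544
Denominator = 1×101 + 10×16.2 + 0.47×116 = 317.5
Vm = 61.6 · log₁₀(4.8628) = 61.6 × (0.6869) = 42.31 mV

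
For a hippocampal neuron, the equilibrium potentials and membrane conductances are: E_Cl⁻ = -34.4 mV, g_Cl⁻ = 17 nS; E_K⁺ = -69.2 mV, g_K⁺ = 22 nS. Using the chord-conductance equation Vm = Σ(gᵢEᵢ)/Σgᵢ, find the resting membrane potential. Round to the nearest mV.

-54 mV

Σ gᵢEᵢ = 17·(-34.4) + 22·(-69.2) = -2107.20
Σ gᵢ = 17 + 22 = 39
Vm = -2107.20 / 39 = -54.03 mV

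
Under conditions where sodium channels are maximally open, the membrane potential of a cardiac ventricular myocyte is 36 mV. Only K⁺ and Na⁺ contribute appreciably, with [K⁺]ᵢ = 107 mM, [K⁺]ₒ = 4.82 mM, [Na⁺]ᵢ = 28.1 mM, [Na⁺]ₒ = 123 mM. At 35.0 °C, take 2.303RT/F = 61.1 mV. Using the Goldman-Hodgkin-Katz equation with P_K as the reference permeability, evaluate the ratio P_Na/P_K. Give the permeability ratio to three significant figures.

29.6

Let α = P_Na/P_K. GHK: Vm = 61.1·log₁₀[(Kₒ + α·Naₒ)/(Kᵢ + α·Naᵢ)].
10^(Vm/61.1) = 10^(36.0/61.1) = 3.8833
So 3.8833·(Kᵢ + α·Naᵢ) = Kₒ + α·Naₒ → α = (3.8833·107.0 − 4.82) / (123.0 − 3.8833·28.1)
α = (415.5 − 4.82) / (123.0 − 109.1) = 410.7/13.88 = 29.59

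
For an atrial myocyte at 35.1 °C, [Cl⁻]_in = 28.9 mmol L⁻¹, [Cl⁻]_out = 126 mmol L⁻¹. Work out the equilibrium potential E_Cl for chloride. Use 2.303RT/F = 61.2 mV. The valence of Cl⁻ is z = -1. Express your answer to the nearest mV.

E = (61.2/z) · log₁₀([Cl⁻]_out/[Cl⁻]_in) with z = -1.
For an anion, dividing by z = -1 reverses the sign.
= (61.2/-1) · log₁₀(126/28.9) = -61.20 · log₁₀(4.36)
= -61.20 · (0.6395) = -39.14 mV

-39 mV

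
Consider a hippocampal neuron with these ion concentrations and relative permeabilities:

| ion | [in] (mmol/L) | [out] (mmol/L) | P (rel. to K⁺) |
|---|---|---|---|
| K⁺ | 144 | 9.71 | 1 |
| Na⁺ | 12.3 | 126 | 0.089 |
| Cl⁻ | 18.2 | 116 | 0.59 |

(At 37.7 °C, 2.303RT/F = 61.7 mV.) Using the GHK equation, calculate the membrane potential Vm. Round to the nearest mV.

Vm = 61.7 · log₁₀[(Σ P·[cation]ₒ + Σ P·[anion]ᵢ) / (Σ P·[cation]ᵢ + Σ P·[anion]ₒ)]
Numerator = 1×9.71 + 0.089×126 + 0.59×18.2 = 31.66
Denominator = 1×144 + 0.089×12.3 + 0.59×116 = 213.5
Vm = 61.7 · log₁₀(0.14828) = 61.7 × (-0.8289) = -51.14 mV

-51 mV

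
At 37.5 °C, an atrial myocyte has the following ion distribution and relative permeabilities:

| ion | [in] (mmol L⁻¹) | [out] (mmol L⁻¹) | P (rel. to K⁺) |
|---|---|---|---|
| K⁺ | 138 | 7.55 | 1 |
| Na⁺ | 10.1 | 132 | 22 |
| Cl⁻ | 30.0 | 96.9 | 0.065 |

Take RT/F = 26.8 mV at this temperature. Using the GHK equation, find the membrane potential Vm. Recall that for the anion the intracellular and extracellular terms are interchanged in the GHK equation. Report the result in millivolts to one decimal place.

55.6 mV

Vm = 26.8 · ln[(Σ P·[cation]ₒ + Σ P·[anion]ᵢ) / (Σ P·[cation]ᵢ + Σ P·[anion]ₒ)]
Numerator = 1×7.55 + 22×132 + 0.065×30.0 = 2914
Denominator = 1×138 + 22×10.1 + 0.065×96.9 = 366.5
Vm = 26.8 · ln(7.9496) = 26.8 × (2.0731) = 55.56 mV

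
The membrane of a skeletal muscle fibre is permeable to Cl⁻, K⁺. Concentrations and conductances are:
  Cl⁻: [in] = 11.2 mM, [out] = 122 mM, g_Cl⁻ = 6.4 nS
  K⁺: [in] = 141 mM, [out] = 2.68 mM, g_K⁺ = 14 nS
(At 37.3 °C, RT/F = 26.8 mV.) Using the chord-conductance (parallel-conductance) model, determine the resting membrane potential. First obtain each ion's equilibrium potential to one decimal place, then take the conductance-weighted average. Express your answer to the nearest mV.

-93 mV

E_Cl⁻ = (26.8/-1)·ln(122/11.2) = -64.0 mV
E_K⁺ = (26.8/1)·ln(2.68/141) = -106.2 mV
Vm = (Σ gᵢEᵢ)/(Σ gᵢ) = (6.4·-64.0 + 14·-106.2) / (6.4 + 14)
= -1896.40 / 20.4 = -92.96 mV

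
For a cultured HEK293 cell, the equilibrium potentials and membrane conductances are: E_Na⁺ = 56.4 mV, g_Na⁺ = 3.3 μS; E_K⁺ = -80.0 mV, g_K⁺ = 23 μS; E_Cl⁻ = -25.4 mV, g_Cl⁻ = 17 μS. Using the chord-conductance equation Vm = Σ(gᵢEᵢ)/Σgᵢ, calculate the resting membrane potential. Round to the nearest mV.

-48 mV

Σ gᵢEᵢ = 3.3·(56.4) + 23·(-80.0) + 17·(-25.4) = -2085.68
Σ gᵢ = 3.3 + 23 + 17 = 43.3
Vm = -2085.68 / 43.3 = -48.17 mV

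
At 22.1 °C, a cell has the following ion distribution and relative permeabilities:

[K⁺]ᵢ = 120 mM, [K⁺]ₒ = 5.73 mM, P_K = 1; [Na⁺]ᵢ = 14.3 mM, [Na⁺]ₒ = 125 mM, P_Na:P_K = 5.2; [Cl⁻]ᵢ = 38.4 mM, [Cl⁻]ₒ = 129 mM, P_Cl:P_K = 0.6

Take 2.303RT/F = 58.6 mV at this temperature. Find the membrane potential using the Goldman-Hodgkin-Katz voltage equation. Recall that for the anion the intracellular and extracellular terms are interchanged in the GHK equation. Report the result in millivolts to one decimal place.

Vm = 58.6 · log₁₀[(Σ P·[cation]ₒ + Σ P·[anion]ᵢ) / (Σ P·[cation]ᵢ + Σ P·[anion]ₒ)]
Numerator = 1×5.73 + 5.2×125 + 0.6×38.4 = 678.8
Denominator = 1×120 + 5.2×14.3 + 0.6×129 = 271.8
Vm = 58.6 · log₁₀(2.4977) = 58.6 × (0.3975) = 23.30 mV

23.3 mV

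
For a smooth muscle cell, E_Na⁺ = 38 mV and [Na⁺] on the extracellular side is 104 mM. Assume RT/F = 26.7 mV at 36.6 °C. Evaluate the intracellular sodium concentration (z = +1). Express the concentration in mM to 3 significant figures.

Nernst: E = (26.7/1) · ln([out]/[in]), so ln([out]/[in]) = 38.0 × 1 / 26.7 = 1.4232.
[out]/[in] = e^(1.4232) = 4.15.
[in] = 104 / 4.15 = 25.06 mM.

25.1 mM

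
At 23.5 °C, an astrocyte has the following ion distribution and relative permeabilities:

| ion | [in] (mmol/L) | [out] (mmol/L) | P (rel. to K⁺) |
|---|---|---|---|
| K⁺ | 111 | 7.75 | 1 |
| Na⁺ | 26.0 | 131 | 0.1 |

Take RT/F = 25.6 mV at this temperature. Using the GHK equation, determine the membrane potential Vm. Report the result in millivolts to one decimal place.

-43.4 mV

Vm = 25.6 · ln[(Σ P·[cation]ₒ + Σ P·[anion]ᵢ) / (Σ P·[cation]ᵢ + Σ P·[anion]ₒ)]
Numerator = 1×7.75 + 0.1×131 = 20.85
Denominator = 1×111 + 0.1×26.0 = 113.6
Vm = 25.6 · ln(0.18354) = 25.6 × (-1.6953) = -43.40 mV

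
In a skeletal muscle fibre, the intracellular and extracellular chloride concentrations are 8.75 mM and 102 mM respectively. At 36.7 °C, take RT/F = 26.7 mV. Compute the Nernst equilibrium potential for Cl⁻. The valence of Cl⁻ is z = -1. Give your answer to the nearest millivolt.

-66 mV

E = (26.7/z) · ln([Cl⁻]_out/[Cl⁻]_in) with z = -1.
For an anion, dividing by z = -1 reverses the sign.
= (26.7/-1) · ln(102/8.75) = -26.70 · ln(11.66)
= -26.70 · (2.4559) = -65.57 mV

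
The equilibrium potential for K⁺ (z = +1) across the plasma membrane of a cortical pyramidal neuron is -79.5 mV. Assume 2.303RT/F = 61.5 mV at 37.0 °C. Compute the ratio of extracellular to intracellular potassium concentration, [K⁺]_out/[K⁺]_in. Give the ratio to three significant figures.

log₁₀([out]/[in]) = E·z/(61.5) = -79.5 × 1 / 61.5 = -1.2927
[out]/[in] = 10^(-1.2927) = 0.05097

0.0510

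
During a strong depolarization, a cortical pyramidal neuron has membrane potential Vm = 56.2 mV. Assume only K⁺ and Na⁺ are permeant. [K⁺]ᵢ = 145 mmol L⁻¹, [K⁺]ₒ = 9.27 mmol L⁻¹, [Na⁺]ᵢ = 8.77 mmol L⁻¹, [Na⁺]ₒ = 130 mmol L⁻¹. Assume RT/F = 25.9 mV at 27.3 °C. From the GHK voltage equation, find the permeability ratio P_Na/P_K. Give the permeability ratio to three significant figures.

23.7

Let α = P_Na/P_K. GHK: Vm = 25.9·ln[(Kₒ + α·Naₒ)/(Kᵢ + α·Naᵢ)].
e^(Vm/25.9) = e^(56.2/25.9) = 8.7573
So 8.7573·(Kᵢ + α·Naᵢ) = Kₒ + α·Naₒ → α = (8.7573·145.0 − 9.27) / (130.0 − 8.7573·8.77)
α = (1270 − 9.27) / (130.0 − 76.8) = 1261/53.2 = 23.69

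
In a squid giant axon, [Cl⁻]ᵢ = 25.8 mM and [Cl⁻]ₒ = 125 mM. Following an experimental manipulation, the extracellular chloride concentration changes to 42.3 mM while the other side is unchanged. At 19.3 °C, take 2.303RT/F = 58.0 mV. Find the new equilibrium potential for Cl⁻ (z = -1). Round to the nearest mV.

-12 mV

After the shift: [Cl⁻]_out = 42.3, [Cl⁻]_in = 25.8 mM.
E_new = (58.0/-1)·log₁₀(42.3/25.8) = -58.00 · (0.2147) = -12.45 mV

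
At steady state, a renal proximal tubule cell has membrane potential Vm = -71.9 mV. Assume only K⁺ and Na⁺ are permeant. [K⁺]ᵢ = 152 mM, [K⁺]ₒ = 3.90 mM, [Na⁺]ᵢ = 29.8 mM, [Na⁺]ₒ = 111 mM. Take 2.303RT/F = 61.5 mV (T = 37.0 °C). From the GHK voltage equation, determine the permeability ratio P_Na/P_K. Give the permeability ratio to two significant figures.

Let α = P_Na/P_K. GHK: Vm = 61.5·log₁₀[(Kₒ + α·Naₒ)/(Kᵢ + α·Naᵢ)].
10^(Vm/61.5) = 10^(-71.9/61.5) = 0.067748
So 0.067748·(Kᵢ + α·Naᵢ) = Kₒ + α·Naₒ → α = (0.067748·152.0 − 3.9) / (111.0 − 0.067748·29.8)
α = (10.3 − 3.9) / (111.0 − 2.019) = 6.398/109 = 0.0587

0.059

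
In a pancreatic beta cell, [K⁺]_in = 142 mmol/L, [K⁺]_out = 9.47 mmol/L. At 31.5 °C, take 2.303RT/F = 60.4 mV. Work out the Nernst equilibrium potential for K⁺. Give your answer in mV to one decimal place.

-71.0 mV

E = (60.4/z) · log₁₀([K⁺]_out/[K⁺]_in) with z = +1.
= (60.4/1) · log₁₀(9.47/142) = 60.40 · log₁₀(0.06669)
= 60.40 · (-1.1759) = -71.03 mV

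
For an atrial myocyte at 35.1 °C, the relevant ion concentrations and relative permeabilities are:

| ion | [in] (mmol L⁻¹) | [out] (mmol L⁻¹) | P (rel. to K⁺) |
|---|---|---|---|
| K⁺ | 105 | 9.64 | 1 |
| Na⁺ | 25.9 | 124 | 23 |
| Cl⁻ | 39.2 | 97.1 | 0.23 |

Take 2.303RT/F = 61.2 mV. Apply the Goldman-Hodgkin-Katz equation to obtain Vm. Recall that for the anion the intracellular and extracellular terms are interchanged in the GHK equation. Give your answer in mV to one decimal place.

Vm = 61.2 · log₁₀[(Σ P·[cation]ₒ + Σ P·[anion]ᵢ) / (Σ P·[cation]ᵢ + Σ P·[anion]ₒ)]
Numerator = 1×9.64 + 23×124 + 0.23×39.2 = 2871
Denominator = 1×105 + 23×25.9 + 0.23×97.1 = 723
Vm = 61.2 · log₁₀(3.9703) = 61.2 × (0.5988) = 36.65 mV

36.6 mV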